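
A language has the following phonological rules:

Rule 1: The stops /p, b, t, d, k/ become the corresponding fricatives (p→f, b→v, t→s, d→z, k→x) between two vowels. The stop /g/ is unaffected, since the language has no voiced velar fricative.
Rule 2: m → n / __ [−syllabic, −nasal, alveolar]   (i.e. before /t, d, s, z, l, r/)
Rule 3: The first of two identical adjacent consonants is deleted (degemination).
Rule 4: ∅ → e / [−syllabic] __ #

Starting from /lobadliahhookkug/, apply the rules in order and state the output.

Rule 1 (intervocalic spirantization): /b/ is a stop between vowels /o/ and /a/, so it spirantizes to the fricative [v]. /lobadliahhookkug/ → lovadliahhookkug.
Rule 2 (nasal place assimilation): no segment meets the environment; /lovadliahhookkug/ is unchanged.
Rule 3 (degemination): /hh/ is a geminate; the first /h/ deletes. /kk/ is a geminate; the first /k/ deletes. /lovadliahhookkug/ → lovadliahookug.
Rule 4 (final e-epenthesis): the form ends in the consonant /g/, so [e] is inserted word-finally. /lovadliahookug/ → lovadliahookuge.

lovadliahookuge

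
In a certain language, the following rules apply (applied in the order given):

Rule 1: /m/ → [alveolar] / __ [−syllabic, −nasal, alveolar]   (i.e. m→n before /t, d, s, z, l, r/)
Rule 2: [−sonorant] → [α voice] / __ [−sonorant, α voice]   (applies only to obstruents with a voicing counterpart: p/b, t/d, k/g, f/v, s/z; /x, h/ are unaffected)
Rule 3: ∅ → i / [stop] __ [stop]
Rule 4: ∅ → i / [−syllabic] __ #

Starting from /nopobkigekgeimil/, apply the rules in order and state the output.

nopopikigegigeimili

Rule 1 (nasal place assimilation): no segment meets the environment; /nopobkigekgeimil/ is unchanged.
Rule 2 (regressive voicing assimilation): /b/ precedes the voiceless obstruent /k/, so it devoices to [p] by assimilation. /k/ precedes the voiced obstruent /g/, so it voices to [g] by assimilation. /nopobkigekgeimil/ → nopopkigeggeimil.
Rule 3 (stop-cluster i-epenthesis): /p/ and /k/ form a stop–stop cluster, so [i] is inserted between them. /g/ and /g/ form a stop–stop cluster, so [i] is inserted between them. /nopopkigeggeimil/ → nopopikigegigeimil.
Rule 4 (final i-epenthesis): the form ends in the consonant /l/, so [i] is inserted word-finally. /nopopikigegigeimil/ → nopopikigegigeimili.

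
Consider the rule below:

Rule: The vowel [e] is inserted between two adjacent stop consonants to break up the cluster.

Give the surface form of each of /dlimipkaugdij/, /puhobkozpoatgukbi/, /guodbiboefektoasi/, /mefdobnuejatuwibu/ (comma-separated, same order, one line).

dlimipekaugedij, puhobekozpoategukebi, guodebiboefeketoasi, mefdobnuejatuwibu

/dlimipkaugdij/: /p/ and /k/ form a stop–stop cluster, so [e] is inserted between them. /g/ and /d/ form a stop–stop cluster, so [e] is inserted between them. → [dlimipekaugedij].
/puhobkozpoatgukbi/: /b/ and /k/ form a stop–stop cluster, so [e] is inserted between them. /t/ and /g/ form a stop–stop cluster, so [e] is inserted between them. /k/ and /b/ form a stop–stop cluster, so [e] is inserted between them. → [puhobekozpoategukebi].
/guodbiboefektoasi/: /d/ and /b/ form a stop–stop cluster, so [e] is inserted between them. /k/ and /t/ form a stop–stop cluster, so [e] is inserted between them. → [guodebiboefeketoasi].
/mefdobnuejatuwibu/: the rule's environment is not met; surfaces unchanged as [mefdobnuejatuwibu].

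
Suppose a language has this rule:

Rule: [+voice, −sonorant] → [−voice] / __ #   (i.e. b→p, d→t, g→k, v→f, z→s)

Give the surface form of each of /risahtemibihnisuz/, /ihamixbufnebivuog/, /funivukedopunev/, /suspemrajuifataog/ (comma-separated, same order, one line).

risahtemibihnisus, ihamixbufnebivuok, funivukedopunef, suspemrajuifataok

/risahtemibihnisuz/: /z/ is a voiced obstruent in word-final position, so it devoices to [s]. → [risahtemibihnisus].
/ihamixbufnebivuog/: /g/ is a voiced obstruent in word-final position, so it devoices to [k]. → [ihamixbufnebivuok].
/funivukedopunev/: /v/ is a voiced obstruent in word-final position, so it devoices to [f]. → [funivukedopunef].
/suspemrajuifataog/: /g/ is a voiced obstruent in word-final position, so it devoices to [k]. → [suspemrajuifataok].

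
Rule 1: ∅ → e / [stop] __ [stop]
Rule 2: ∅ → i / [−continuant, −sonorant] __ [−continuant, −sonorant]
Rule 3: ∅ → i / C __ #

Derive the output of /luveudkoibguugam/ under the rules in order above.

Rule 1 (stop-cluster e-epenthesis): /d/ and /k/ form a stop–stop cluster, so [e] is inserted between them. /b/ and /g/ form a stop–stop cluster, so [e] is inserted between them. /luveudkoibguugam/ → luveudekoibeguugam.
Rule 2 (stop-cluster i-epenthesis): no segment meets the environment; /luveudekoibeguugam/ is unchanged.
Rule 3 (final i-epenthesis): the form ends in the consonant /m/, so [i] is inserted word-finally. /luveudekoibeguugam/ → luveudekoibeguugami.

luveudekoibeguugami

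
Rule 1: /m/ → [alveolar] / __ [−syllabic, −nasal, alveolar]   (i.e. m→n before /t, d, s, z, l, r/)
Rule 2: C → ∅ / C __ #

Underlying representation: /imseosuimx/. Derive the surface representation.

Rule 1 (nasal place assimilation): /m/ precedes the alveolar consonant /s/, so it assimilates in place to [n]. /imseosuimx/ → inseosuimx.
Rule 2 (final cluster simplification): /x/ is the second consonant of a word-final cluster /mx/, so it deletes. /inseosuimx/ → inseosuim.

inseosuim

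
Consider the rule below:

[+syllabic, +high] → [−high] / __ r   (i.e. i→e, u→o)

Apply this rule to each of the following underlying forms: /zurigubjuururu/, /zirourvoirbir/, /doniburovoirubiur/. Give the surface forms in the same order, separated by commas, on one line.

zorigubjuororu, zeroorvoerber, doniborovoerubior

/zurigubjuururu/: /u/ is a high vowel immediately before /r/, so it lowers to [o]. /u/ is a high vowel immediately before /r/, so it lowers to [o]. /u/ is a high vowel immediately before /r/, so it lowers to [o]. → [zorigubjuororu].
/zirourvoirbir/: /i/ is a high vowel immediately before /r/, so it lowers to [e]. /u/ is a high vowel immediately before /r/, so it lowers to [o]. /i/ is a high vowel immediately before /r/, so it lowers to [e]. /i/ is a high vowel immediately before /r/, so it lowers to [e]. → [zeroorvoerber].
/doniburovoirubiur/: /u/ is a high vowel immediately before /r/, so it lowers to [o]. /i/ is a high vowel immediately before /r/, so it lowers to [e]. /u/ is a high vowel immediately before /r/, so it lowers to [o]. → [doniborovoerubior].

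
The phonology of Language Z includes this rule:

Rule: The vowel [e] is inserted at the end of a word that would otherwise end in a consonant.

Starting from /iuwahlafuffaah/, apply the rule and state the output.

iuwahlafuffaahe

the form ends in the consonant /h/, so [e] is inserted word-finally.
Surface form: [iuwahlafuffaahe].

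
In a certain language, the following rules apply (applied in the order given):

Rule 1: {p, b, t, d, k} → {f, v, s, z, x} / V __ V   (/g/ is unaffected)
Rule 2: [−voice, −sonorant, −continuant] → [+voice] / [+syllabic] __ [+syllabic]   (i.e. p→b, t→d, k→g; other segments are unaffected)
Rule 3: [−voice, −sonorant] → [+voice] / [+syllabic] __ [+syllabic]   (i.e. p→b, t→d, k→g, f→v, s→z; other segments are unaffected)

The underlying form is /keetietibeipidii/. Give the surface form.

keezieziveivizii

Rule 1 (intervocalic spirantization): /t/ is a stop between vowels /e/ and /i/, so it spirantizes to the fricative [s]. /t/ is a stop between vowels /e/ and /i/, so it spirantizes to the fricative [s]. /b/ is a stop between vowels /i/ and /e/, so it spirantizes to the fricative [v]. /p/ is a stop between vowels /i/ and /i/, so it spirantizes to the fricative [f]. /d/ is a stop between vowels /i/ and /i/, so it spirantizes to the fricative [z]. /keetietibeipidii/ → keesiesiveifizii.
Rule 2 (intervocalic voicing): no segment meets the environment; /keesiesiveifizii/ is unchanged.
Rule 3 (intervocalic voicing): /s/ is a voiceless obstruent between vowels /e/ and /i/, so it voices to [z]. /s/ is a voiceless obstruent between vowels /e/ and /i/, so it voices to [z]. /f/ is a voiceless obstruent between vowels /i/ and /i/, so it voices to [v]. /keesiesiveifizii/ → keezieziveivizii.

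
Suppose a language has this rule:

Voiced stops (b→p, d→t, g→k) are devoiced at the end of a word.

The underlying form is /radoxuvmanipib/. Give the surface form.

radoxuvmanipip

/b/ is a voiced stop in word-final position, so it devoices to [p].
Surface form: [radoxuvmanipip].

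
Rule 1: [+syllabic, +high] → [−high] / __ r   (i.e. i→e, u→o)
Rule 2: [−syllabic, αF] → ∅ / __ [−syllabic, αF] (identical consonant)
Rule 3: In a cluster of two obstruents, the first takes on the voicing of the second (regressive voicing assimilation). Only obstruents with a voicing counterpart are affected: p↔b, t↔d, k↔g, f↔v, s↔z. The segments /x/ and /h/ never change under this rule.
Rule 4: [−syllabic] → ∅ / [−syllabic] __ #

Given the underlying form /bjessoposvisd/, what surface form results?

Rule 1 (pre-rhotic lowering): no segment meets the environment; /bjessoposvisd/ is unchanged.
Rule 2 (degemination): /ss/ is a geminate; the first /s/ deletes. /bjessoposvisd/ → bjesoposvisd.
Rule 3 (regressive voicing assimilation): /s/ precedes the voiced obstruent /v/, so it voices to [z] by assimilation. /s/ precedes the voiced obstruent /d/, so it voices to [z] by assimilation. /bjesoposvisd/ → bjesopozvizd.
Rule 4 (final cluster simplification): /d/ is the second consonant of a word-final cluster /zd/, so it deletes. /bjesopozvizd/ → bjesopozviz.

bjesopozviz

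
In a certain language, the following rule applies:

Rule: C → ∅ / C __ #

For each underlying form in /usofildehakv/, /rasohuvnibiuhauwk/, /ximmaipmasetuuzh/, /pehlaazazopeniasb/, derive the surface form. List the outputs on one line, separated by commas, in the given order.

/usofildehakv/: /v/ is the second consonant of a word-final cluster /kv/, so it deletes. → [usofildehak].
/rasohuvnibiuhauwk/: /k/ is the second consonant of a word-final cluster /wk/, so it deletes. → [rasohuvnibiuhauw].
/ximmaipmasetuuzh/: /h/ is the second consonant of a word-final cluster /zh/, so it deletes. → [ximmaipmasetuuz].
/pehlaazazopeniasb/: /b/ is the second consonant of a word-final cluster /sb/, so it deletes. → [pehlaazazopenias].

usofildehak, rasohuvnibiuhauw, ximmaipmasetuuz, pehlaazazopenias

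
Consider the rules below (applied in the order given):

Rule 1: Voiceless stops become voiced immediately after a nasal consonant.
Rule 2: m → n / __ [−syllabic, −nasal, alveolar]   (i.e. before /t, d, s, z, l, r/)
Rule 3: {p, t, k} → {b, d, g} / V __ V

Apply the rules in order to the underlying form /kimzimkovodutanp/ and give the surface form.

kinzimgovodudanb

Rule 1 (post-nasal voicing): /k/ is a voiceless stop immediately after the nasal /m/, so it voices to [g]. /p/ is a voiceless stop immediately after the nasal /n/, so it voices to [b]. /kimzimkovodutanp/ → kimzimgovodutanb.
Rule 2 (nasal place assimilation): /m/ precedes the alveolar consonant /z/, so it assimilates in place to [n]. /kimzimgovodutanb/ → kinzimgovodutanb.
Rule 3 (intervocalic voicing): /t/ is a voiceless stop between vowels /u/ and /a/, so it voices to [d]. /kinzimgovodutanb/ → kinzimgovodudanb.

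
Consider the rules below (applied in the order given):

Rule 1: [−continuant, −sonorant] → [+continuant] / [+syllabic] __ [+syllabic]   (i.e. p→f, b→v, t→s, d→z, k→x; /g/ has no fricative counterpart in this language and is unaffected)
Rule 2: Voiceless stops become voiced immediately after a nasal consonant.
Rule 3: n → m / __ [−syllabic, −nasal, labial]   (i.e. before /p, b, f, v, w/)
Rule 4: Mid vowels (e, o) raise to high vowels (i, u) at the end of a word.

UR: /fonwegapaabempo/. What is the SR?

Rule 1 (intervocalic spirantization): /p/ is a stop between vowels /a/ and /a/, so it spirantizes to the fricative [f]. /b/ is a stop between vowels /a/ and /e/, so it spirantizes to the fricative [v]. /fonwegapaabempo/ → fonwegafaavempo.
Rule 2 (post-nasal voicing): /p/ is a voiceless stop immediately after the nasal /m/, so it voices to [b]. /fonwegafaavempo/ → fonwegafaavembo.
Rule 3 (nasal place assimilation): /n/ precedes the labial consonant /w/, so it assimilates in place to [m]. /fonwegafaavembo/ → fomwegafaavembo.
Rule 4 (final vowel raising): /o/ is a mid vowel in word-final position, so it raises to [u]. /fomwegafaavembo/ → fomwegafaavembu.

fomwegafaavembu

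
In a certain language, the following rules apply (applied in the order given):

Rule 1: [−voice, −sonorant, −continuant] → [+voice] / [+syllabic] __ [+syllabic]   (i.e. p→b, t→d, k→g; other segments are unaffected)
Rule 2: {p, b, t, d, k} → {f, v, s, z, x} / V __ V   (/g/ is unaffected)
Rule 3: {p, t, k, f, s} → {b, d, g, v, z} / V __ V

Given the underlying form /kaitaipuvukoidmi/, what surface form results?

kaizaivuvugoidmi

Rule 1 (intervocalic voicing): /t/ is a voiceless stop between vowels /i/ and /a/, so it voices to [d]. /p/ is a voiceless stop between vowels /i/ and /u/, so it voices to [b]. /k/ is a voiceless stop between vowels /u/ and /o/, so it voices to [g]. /kaitaipuvukoidmi/ → kaidaibuvugoidmi.
Rule 2 (intervocalic spirantization): /d/ is a stop between vowels /i/ and /a/, so it spirantizes to the fricative [z]. /b/ is a stop between vowels /i/ and /u/, so it spirantizes to the fricative [v]. /kaidaibuvugoidmi/ → kaizaivuvugoidmi.
Rule 3 (intervocalic voicing): no segment meets the environment; /kaizaivuvugoidmi/ is unchanged.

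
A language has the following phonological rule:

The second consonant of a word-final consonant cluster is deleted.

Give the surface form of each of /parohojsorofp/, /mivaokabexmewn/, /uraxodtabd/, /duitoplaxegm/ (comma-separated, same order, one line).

parohojsorof, mivaokabexmew, uraxodtab, duitoplaxeg

/parohojsorofp/: /p/ is the second consonant of a word-final cluster /fp/, so it deletes. → [parohojsorof].
/mivaokabexmewn/: /n/ is the second consonant of a word-final cluster /wn/, so it deletes. → [mivaokabexmew].
/uraxodtabd/: /d/ is the second consonant of a word-final cluster /bd/, so it deletes. → [uraxodtab].
/duitoplaxegm/: /m/ is the second consonant of a word-final cluster /gm/, so it deletes. → [duitoplaxeg].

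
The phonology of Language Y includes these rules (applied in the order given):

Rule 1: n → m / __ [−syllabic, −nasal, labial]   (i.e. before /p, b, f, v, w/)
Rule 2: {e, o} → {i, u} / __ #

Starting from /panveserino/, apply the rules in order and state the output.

pamveserinu

Rule 1 (nasal place assimilation): /n/ precedes the labial consonant /v/, so it assimilates in place to [m]. /panveserino/ → pamveserino.
Rule 2 (final vowel raising): /o/ is a mid vowel in word-final position, so it raises to [u]. /pamveserino/ → pamveserinu.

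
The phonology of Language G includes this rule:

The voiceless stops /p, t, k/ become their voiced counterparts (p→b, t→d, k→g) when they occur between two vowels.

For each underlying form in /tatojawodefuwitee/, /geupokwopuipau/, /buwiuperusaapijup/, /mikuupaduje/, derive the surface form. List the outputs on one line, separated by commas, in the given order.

/tatojawodefuwitee/: /t/ is a voiceless stop between vowels /a/ and /o/, so it voices to [d]. /t/ is a voiceless stop between vowels /i/ and /e/, so it voices to [d]. → [tadojawodefuwidee].
/geupokwopuipau/: /p/ is a voiceless stop between vowels /u/ and /o/, so it voices to [b]. /p/ is a voiceless stop between vowels /o/ and /u/, so it voices to [b]. /p/ is a voiceless stop between vowels /i/ and /a/, so it voices to [b]. → [geubokwobuibau].
/buwiuperusaapijup/: /p/ is a voiceless stop between vowels /u/ and /e/, so it voices to [b]. /p/ is a voiceless stop between vowels /a/ and /i/, so it voices to [b]. → [buwiuberusaabijup].
/mikuupaduje/: /k/ is a voiceless stop between vowels /i/ and /u/, so it voices to [g]. /p/ is a voiceless stop between vowels /u/ and /a/, so it voices to [b]. → [miguubaduje].

tadojawodefuwidee, geubokwobuibau, buwiuberusaabijup, miguubaduje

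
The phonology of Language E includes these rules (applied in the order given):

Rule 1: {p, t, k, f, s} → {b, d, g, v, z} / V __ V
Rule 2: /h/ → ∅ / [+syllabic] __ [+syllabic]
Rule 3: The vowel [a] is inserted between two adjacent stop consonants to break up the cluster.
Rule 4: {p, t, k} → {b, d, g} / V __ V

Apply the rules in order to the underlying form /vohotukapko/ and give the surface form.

voodugabago

Rule 1 (intervocalic voicing): /t/ is a voiceless obstruent between vowels /o/ and /u/, so it voices to [d]. /k/ is a voiceless obstruent between vowels /u/ and /a/, so it voices to [g]. /vohotukapko/ → vohodugapko.
Rule 2 (intervocalic h-deletion): /h/ occurs between vowels /o/ and /o/, so it deletes. /vohodugapko/ → voodugapko.
Rule 3 (stop-cluster a-epenthesis): /p/ and /k/ form a stop–stop cluster, so [a] is inserted between them. /voodugapko/ → voodugapako.
Rule 4 (intervocalic voicing): /p/ is a voiceless stop between vowels /a/ and /a/, so it voices to [b]. /k/ is a voiceless stop between vowels /a/ and /o/, so it voices to [g]. /voodugapako/ → voodugabago.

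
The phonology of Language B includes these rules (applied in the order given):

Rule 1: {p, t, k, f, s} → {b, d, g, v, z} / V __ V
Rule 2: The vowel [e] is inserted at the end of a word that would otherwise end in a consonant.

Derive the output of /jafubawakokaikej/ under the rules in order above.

javubawagogaigeje

Rule 1 (intervocalic voicing): /f/ is a voiceless obstruent between vowels /a/ and /u/, so it voices to [v]. /k/ is a voiceless obstruent between vowels /a/ and /o/, so it voices to [g]. /k/ is a voiceless obstruent between vowels /o/ and /a/, so it voices to [g]. /k/ is a voiceless obstruent between vowels /i/ and /e/, so it voices to [g]. /jafubawakokaikej/ → javubawagogaigej.
Rule 2 (final e-epenthesis): the form ends in the consonant /j/, so [e] is inserted word-finally. /javubawagogaigej/ → javubawagogaigeje.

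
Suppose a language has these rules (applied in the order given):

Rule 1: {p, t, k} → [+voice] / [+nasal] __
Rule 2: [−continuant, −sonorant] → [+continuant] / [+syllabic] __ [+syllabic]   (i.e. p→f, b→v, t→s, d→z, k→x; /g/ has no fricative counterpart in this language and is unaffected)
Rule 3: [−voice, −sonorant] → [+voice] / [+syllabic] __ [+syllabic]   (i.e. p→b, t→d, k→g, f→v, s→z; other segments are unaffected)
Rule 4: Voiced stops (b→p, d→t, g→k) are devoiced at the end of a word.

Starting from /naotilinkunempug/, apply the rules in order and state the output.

naozilingunembuk

Rule 1 (post-nasal voicing): /k/ is a voiceless stop immediately after the nasal /n/, so it voices to [g]. /p/ is a voiceless stop immediately after the nasal /m/, so it voices to [b]. /naotilinkunempug/ → naotilingunembug.
Rule 2 (intervocalic spirantization): /t/ is a stop between vowels /o/ and /i/, so it spirantizes to the fricative [s]. /naotilingunembug/ → naosilingunembug.
Rule 3 (intervocalic voicing): /s/ is a voiceless obstruent between vowels /o/ and /i/, so it voices to [z]. /naosilingunembug/ → naozilingunembug.
Rule 4 (final devoicing): /g/ is a voiced stop in word-final position, so it devoices to [k]. /naozilingunembug/ → naozilingunembuk.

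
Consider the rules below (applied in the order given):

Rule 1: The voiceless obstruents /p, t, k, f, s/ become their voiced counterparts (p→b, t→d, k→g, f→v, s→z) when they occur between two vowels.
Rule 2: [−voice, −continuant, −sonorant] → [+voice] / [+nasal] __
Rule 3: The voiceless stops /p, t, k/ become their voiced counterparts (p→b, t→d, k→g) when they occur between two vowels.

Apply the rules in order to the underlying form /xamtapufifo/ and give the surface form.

xamdabuvivo

Rule 1 (intervocalic voicing): /p/ is a voiceless obstruent between vowels /a/ and /u/, so it voices to [b]. /f/ is a voiceless obstruent between vowels /u/ and /i/, so it voices to [v]. /f/ is a voiceless obstruent between vowels /i/ and /o/, so it voices to [v]. /xamtapufifo/ → xamtabuvivo.
Rule 2 (post-nasal voicing): /t/ is a voiceless stop immediately after the nasal /m/, so it voices to [d]. /xamtabuvivo/ → xamdabuvivo.
Rule 3 (intervocalic voicing): no segment meets the environment; /xamdabuvivo/ is unchanged.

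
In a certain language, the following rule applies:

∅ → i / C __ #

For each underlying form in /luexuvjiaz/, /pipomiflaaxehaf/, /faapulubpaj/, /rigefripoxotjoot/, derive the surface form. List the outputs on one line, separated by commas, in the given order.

/luexuvjiaz/: the form ends in the consonant /z/, so [i] is inserted word-finally. → [luexuvjiazi].
/pipomiflaaxehaf/: the form ends in the consonant /f/, so [i] is inserted word-finally. → [pipomiflaaxehafi].
/faapulubpaj/: the form ends in the consonant /j/, so [i] is inserted word-finally. → [faapulubpaji].
/rigefripoxotjoot/: the form ends in the consonant /t/, so [i] is inserted word-finally. → [rigefripoxotjooti].

luexuvjiazi, pipomiflaaxehafi, faapulubpaji, rigefripoxotjooti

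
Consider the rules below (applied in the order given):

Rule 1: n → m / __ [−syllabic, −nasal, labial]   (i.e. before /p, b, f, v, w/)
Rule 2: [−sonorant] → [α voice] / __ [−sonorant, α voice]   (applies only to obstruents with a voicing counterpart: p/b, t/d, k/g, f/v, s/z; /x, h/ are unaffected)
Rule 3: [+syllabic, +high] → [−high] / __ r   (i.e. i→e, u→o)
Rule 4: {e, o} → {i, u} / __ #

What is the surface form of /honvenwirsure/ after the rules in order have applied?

homvemwersori

Rule 1 (nasal place assimilation): /n/ precedes the labial consonant /v/, so it assimilates in place to [m]. /n/ precedes the labial consonant /w/, so it assimilates in place to [m]. /honvenwirsure/ → homvemwirsure.
Rule 2 (regressive voicing assimilation): no segment meets the environment; /homvemwirsure/ is unchanged.
Rule 3 (pre-rhotic lowering): /i/ is a high vowel immediately before /r/, so it lowers to [e]. /u/ is a high vowel immediately before /r/, so it lowers to [o]. /homvemwirsure/ → homvemwersore.
Rule 4 (final vowel raising): /e/ is a mid vowel in word-final position, so it raises to [i]. /homvemwersore/ → homvemwersori.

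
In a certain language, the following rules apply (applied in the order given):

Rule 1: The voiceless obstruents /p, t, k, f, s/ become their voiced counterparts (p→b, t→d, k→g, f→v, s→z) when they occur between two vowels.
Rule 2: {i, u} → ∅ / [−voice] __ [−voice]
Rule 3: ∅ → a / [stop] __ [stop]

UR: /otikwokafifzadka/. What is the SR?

Rule 1 (intervocalic voicing): /t/ is a voiceless obstruent between vowels /o/ and /i/, so it voices to [d]. /k/ is a voiceless obstruent between vowels /o/ and /a/, so it voices to [g]. /f/ is a voiceless obstruent between vowels /a/ and /i/, so it voices to [v]. /otikwokafifzadka/ → odikwogavifzadka.
Rule 2 (high vowel syncope): no segment meets the environment; /odikwogavifzadka/ is unchanged.
Rule 3 (stop-cluster a-epenthesis): /d/ and /k/ form a stop–stop cluster, so [a] is inserted between them. /odikwogavifzadka/ → odikwogavifzadaka.

odikwogavifzadaka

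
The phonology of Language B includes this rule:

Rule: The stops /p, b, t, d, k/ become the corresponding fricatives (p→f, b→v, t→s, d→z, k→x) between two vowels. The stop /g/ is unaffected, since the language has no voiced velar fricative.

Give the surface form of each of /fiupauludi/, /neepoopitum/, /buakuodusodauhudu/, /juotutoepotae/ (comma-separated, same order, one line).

/fiupauludi/: /p/ is a stop between vowels /u/ and /a/, so it spirantizes to the fricative [f]. /d/ is a stop between vowels /u/ and /i/, so it spirantizes to the fricative [z]. → [fiufauluzi].
/neepoopitum/: /p/ is a stop between vowels /e/ and /o/, so it spirantizes to the fricative [f]. /p/ is a stop between vowels /o/ and /i/, so it spirantizes to the fricative [f]. /t/ is a stop between vowels /i/ and /u/, so it spirantizes to the fricative [s]. → [neefoofisum].
/buakuodusodauhudu/: /k/ is a stop between vowels /a/ and /u/, so it spirantizes to the fricative [x]. /d/ is a stop between vowels /o/ and /u/, so it spirantizes to the fricative [z]. /d/ is a stop between vowels /o/ and /a/, so it spirantizes to the fricative [z]. /d/ is a stop between vowels /u/ and /u/, so it spirantizes to the fricative [z]. → [buaxuozusozauhuzu].
/juotutoepotae/: /t/ is a stop between vowels /o/ and /u/, so it spirantizes to the fricative [s]. /t/ is a stop between vowels /u/ and /o/, so it spirantizes to the fricative [s]. /p/ is a stop between vowels /e/ and /o/, so it spirantizes to the fricative [f]. /t/ is a stop between vowels /o/ and /a/, so it spirantizes to the fricative [s]. → [juosusoefosae].

fiufauluzi, neefoofisum, buaxuozusozauhuzu, juosusoefosae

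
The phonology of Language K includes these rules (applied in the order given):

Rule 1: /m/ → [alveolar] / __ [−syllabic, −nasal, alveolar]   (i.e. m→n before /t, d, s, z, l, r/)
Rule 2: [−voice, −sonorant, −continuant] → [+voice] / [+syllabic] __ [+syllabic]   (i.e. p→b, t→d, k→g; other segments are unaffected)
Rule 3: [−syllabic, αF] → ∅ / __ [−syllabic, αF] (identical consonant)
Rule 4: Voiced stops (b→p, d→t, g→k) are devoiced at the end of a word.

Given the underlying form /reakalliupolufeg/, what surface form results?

reagaliubolufek

Rule 1 (nasal place assimilation): no segment meets the environment; /reakalliupolufeg/ is unchanged.
Rule 2 (intervocalic voicing): /k/ is a voiceless stop between vowels /a/ and /a/, so it voices to [g]. /p/ is a voiceless stop between vowels /u/ and /o/, so it voices to [b]. /reakalliupolufeg/ → reagalliubolufeg.
Rule 3 (degemination): /ll/ is a geminate; the first /l/ deletes. /reagalliubolufeg/ → reagaliubolufeg.
Rule 4 (final devoicing): /g/ is a voiced stop in word-final position, so it devoices to [k]. /reagaliubolufeg/ → reagaliubolufek.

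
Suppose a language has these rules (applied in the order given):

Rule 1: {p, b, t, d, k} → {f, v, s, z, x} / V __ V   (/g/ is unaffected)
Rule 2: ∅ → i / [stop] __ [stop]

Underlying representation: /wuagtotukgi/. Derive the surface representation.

Rule 1 (intervocalic spirantization): /t/ is a stop between vowels /o/ and /u/, so it spirantizes to the fricative [s]. /wuagtotukgi/ → wuagtosukgi.
Rule 2 (stop-cluster i-epenthesis): /g/ and /t/ form a stop–stop cluster, so [i] is inserted between them. /k/ and /g/ form a stop–stop cluster, so [i] is inserted between them. /wuagtosukgi/ → wuagitosukigi.

wuagitosukigi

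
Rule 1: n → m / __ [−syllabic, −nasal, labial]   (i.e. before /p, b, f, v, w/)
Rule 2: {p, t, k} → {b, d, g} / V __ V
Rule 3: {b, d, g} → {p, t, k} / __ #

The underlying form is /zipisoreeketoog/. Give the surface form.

zibisoreegedook

Rule 1 (nasal place assimilation): no segment meets the environment; /zipisoreeketoog/ is unchanged.
Rule 2 (intervocalic voicing): /p/ is a voiceless stop between vowels /i/ and /i/, so it voices to [b]. /k/ is a voiceless stop between vowels /e/ and /e/, so it voices to [g]. /t/ is a voiceless stop between vowels /e/ and /o/, so it voices to [d]. /zipisoreeketoog/ → zibisoreegedoog.
Rule 3 (final devoicing): /g/ is a voiced stop in word-final position, so it devoices to [k]. /zibisoreegedoog/ → zibisoreegedook.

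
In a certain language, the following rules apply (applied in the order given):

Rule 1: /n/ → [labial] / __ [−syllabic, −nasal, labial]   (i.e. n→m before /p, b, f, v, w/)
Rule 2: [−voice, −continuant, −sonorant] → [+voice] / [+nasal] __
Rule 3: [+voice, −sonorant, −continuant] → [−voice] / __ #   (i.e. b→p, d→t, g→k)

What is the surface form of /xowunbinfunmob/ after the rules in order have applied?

Rule 1 (nasal place assimilation): /n/ precedes the labial consonant /b/, so it assimilates in place to [m]. /n/ precedes the labial consonant /f/, so it assimilates in place to [m]. /xowunbinfunmob/ → xowumbimfunmob.
Rule 2 (post-nasal voicing): no segment meets the environment; /xowumbimfunmob/ is unchanged.
Rule 3 (final devoicing): /b/ is a voiced stop in word-final position, so it devoices to [p]. /xowumbimfunmob/ → xowumbimfunmop.

xowumbimfunmop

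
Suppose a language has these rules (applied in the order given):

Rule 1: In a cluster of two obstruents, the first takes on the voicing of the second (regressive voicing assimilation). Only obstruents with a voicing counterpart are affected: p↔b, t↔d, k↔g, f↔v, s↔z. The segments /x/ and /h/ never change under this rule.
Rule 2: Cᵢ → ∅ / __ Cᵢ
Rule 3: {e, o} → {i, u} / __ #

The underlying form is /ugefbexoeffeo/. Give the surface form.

ugevbexoefeu

Rule 1 (regressive voicing assimilation): /f/ precedes the voiced obstruent /b/, so it voices to [v] by assimilation. /ugefbexoeffeo/ → ugevbexoeffeo.
Rule 2 (degemination): /ff/ is a geminate; the first /f/ deletes. /ugevbexoeffeo/ → ugevbexoefeo.
Rule 3 (final vowel raising): /o/ is a mid vowel in word-final position, so it raises to [u]. /ugevbexoefeo/ → ugevbexoefeu.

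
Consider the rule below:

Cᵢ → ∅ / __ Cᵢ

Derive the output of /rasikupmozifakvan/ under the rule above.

No segment of /rasikupmozifakvan/ meets the structural description of the rule, so the form surfaces unchanged.

rasikupmozifakvan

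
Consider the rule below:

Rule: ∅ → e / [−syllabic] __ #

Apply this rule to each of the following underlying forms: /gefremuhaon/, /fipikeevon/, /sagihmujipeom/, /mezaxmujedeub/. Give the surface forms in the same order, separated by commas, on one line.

/gefremuhaon/: the form ends in the consonant /n/, so [e] is inserted word-finally. → [gefremuhaone].
/fipikeevon/: the form ends in the consonant /n/, so [e] is inserted word-finally. → [fipikeevone].
/sagihmujipeom/: the form ends in the consonant /m/, so [e] is inserted word-finally. → [sagihmujipeome].
/mezaxmujedeub/: the form ends in the consonant /b/, so [e] is inserted word-finally. → [mezaxmujedeube].

gefremuhaone, fipikeevone, sagihmujipeome, mezaxmujedeube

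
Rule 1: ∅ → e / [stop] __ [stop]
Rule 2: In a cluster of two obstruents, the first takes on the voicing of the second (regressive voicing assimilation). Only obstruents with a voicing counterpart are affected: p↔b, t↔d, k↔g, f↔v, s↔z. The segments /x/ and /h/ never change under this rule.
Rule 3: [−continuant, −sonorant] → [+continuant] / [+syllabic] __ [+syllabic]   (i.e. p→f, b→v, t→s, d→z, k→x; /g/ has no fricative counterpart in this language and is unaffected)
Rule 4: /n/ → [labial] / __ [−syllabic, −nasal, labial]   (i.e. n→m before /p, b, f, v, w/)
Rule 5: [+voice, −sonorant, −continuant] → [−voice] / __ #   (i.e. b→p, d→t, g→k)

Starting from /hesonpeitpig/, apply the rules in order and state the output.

hesompeisefik

Rule 1 (stop-cluster e-epenthesis): /t/ and /p/ form a stop–stop cluster, so [e] is inserted between them. /hesonpeitpig/ → hesonpeitepig.
Rule 2 (regressive voicing assimilation): no segment meets the environment; /hesonpeitepig/ is unchanged.
Rule 3 (intervocalic spirantization): /t/ is a stop between vowels /i/ and /e/, so it spirantizes to the fricative [s]. /p/ is a stop between vowels /e/ and /i/, so it spirantizes to the fricative [f]. /hesonpeitepig/ → hesonpeisefig.
Rule 4 (nasal place assimilation): /n/ precedes the labial consonant /p/, so it assimilates in place to [m]. /hesonpeisefig/ → hesompeisefig.
Rule 5 (final devoicing): /g/ is a voiced stop in word-final position, so it devoices to [k]. /hesompeisefig/ → hesompeisefik.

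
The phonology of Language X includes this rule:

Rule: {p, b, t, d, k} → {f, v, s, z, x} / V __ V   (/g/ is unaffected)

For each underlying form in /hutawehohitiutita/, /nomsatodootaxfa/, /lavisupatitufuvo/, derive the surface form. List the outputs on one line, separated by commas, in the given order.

/hutawehohitiutita/: /t/ is a stop between vowels /u/ and /a/, so it spirantizes to the fricative [s]. /t/ is a stop between vowels /i/ and /i/, so it spirantizes to the fricative [s]. /t/ is a stop between vowels /u/ and /i/, so it spirantizes to the fricative [s]. /t/ is a stop between vowels /i/ and /a/, so it spirantizes to the fricative [s]. → [husawehohisiusisa].
/nomsatodootaxfa/: /t/ is a stop between vowels /a/ and /o/, so it spirantizes to the fricative [s]. /d/ is a stop between vowels /o/ and /o/, so it spirantizes to the fricative [z]. /t/ is a stop between vowels /o/ and /a/, so it spirantizes to the fricative [s]. → [nomsasozoosaxfa].
/lavisupatitufuvo/: /p/ is a stop between vowels /u/ and /a/, so it spirantizes to the fricative [f]. /t/ is a stop between vowels /a/ and /i/, so it spirantizes to the fricative [s]. /t/ is a stop between vowels /i/ and /u/, so it spirantizes to the fricative [s]. → [lavisufasisufuvo].

husawehohisiusisa, nomsasozoosaxfa, lavisufasisufuvo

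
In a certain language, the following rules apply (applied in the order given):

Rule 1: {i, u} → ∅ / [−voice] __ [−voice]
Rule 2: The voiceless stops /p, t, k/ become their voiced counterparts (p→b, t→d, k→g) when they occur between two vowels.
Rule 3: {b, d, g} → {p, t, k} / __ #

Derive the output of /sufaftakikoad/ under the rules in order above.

sfaftakkoat

Rule 1 (high vowel syncope): /u/ is a high vowel flanked by voiceless consonants /s/ and /f/, so it deletes. /i/ is a high vowel flanked by voiceless consonants /k/ and /k/, so it deletes. /sufaftakikoad/ → sfaftakkoad.
Rule 2 (intervocalic voicing): no segment meets the environment; /sfaftakkoad/ is unchanged.
Rule 3 (final devoicing): /d/ is a voiced stop in word-final position, so it devoices to [t]. /sfaftakkoad/ → sfaftakkoat.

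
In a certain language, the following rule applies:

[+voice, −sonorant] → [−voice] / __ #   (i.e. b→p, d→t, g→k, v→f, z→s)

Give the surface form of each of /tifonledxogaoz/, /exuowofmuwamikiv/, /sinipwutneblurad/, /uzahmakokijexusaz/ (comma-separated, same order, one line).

/tifonledxogaoz/: /z/ is a voiced obstruent in word-final position, so it devoices to [s]. → [tifonledxogaos].
/exuowofmuwamikiv/: /v/ is a voiced obstruent in word-final position, so it devoices to [f]. → [exuowofmuwamikif].
/sinipwutneblurad/: /d/ is a voiced obstruent in word-final position, so it devoices to [t]. → [sinipwutneblurat].
/uzahmakokijexusaz/: /z/ is a voiced obstruent in word-final position, so it devoices to [s]. → [uzahmakokijexusas].

tifonledxogaos, exuowofmuwamikif, sinipwutneblurat, uzahmakokijexusas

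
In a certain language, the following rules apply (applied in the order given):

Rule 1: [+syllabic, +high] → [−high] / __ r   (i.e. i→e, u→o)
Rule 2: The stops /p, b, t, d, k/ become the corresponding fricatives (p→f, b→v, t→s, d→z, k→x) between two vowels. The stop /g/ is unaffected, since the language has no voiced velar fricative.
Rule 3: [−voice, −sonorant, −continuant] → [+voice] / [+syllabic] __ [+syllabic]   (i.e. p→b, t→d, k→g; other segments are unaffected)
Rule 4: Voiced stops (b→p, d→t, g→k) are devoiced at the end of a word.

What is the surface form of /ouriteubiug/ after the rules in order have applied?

ooriseuviuk

Rule 1 (pre-rhotic lowering): /u/ is a high vowel immediately before /r/, so it lowers to [o]. /ouriteubiug/ → ooriteubiug.
Rule 2 (intervocalic spirantization): /t/ is a stop between vowels /i/ and /e/, so it spirantizes to the fricative [s]. /b/ is a stop between vowels /u/ and /i/, so it spirantizes to the fricative [v]. /ooriteubiug/ → ooriseuviug.
Rule 3 (intervocalic voicing): no segment meets the environment; /ooriseuviug/ is unchanged.
Rule 4 (final devoicing): /g/ is a voiced stop in word-final position, so it devoices to [k]. /ooriseuviug/ → ooriseuviuk.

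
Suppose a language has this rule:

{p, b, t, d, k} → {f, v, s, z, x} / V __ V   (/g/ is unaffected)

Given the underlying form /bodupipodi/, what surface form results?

bozufifozi

Scanning /bodupipodi/: /b/ at position 1 is not in the conditioning environment; /d/ is a stop between vowels /o/ and /u/, so it spirantizes to the fricative [z]; /p/ is a stop between vowels /u/ and /i/, so it spirantizes to the fricative [f]; /p/ is a stop between vowels /i/ and /o/, so it spirantizes to the fricative [f]; /d/ is a stop between vowels /o/ and /i/, so it spirantizes to the fricative [z].
Result: [bozufifozi].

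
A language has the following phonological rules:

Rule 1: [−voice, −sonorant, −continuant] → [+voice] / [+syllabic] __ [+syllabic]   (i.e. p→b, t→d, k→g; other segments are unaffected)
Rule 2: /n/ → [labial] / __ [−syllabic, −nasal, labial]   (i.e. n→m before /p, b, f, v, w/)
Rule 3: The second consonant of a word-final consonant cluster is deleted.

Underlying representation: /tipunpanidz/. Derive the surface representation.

tibumpanid

Rule 1 (intervocalic voicing): /p/ is a voiceless stop between vowels /i/ and /u/, so it voices to [b]. /tipunpanidz/ → tibunpanidz.
Rule 2 (nasal place assimilation): /n/ precedes the labial consonant /p/, so it assimilates in place to [m]. /tibunpanidz/ → tibumpanidz.
Rule 3 (final cluster simplification): /z/ is the second consonant of a word-final cluster /dz/, so it deletes. /tibumpanidz/ → tibumpanid.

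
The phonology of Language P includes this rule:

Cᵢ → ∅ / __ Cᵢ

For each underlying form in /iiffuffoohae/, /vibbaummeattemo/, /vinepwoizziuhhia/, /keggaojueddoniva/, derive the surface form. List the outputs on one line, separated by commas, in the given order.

iifufoohae, vibaumeatemo, vinepwoiziuhia, kegaojuedoniva

/iiffuffoohae/: /ff/ is a geminate; the first /f/ deletes. /ff/ is a geminate; the first /f/ deletes. → [iifufoohae].
/vibbaummeattemo/: /bb/ is a geminate; the first /b/ deletes. /mm/ is a geminate; the first /m/ deletes. /tt/ is a geminate; the first /t/ deletes. → [vibaumeatemo].
/vinepwoizziuhhia/: /zz/ is a geminate; the first /z/ deletes. /hh/ is a geminate; the first /h/ deletes. → [vinepwoiziuhia].
/keggaojueddoniva/: /gg/ is a geminate; the first /g/ deletes. /dd/ is a geminate; the first /d/ deletes. → [kegaojuedoniva].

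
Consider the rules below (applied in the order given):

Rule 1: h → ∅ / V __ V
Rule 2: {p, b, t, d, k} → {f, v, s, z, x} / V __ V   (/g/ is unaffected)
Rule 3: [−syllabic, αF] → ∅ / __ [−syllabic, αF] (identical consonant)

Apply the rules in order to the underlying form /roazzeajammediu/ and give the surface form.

roazeajameziu

Rule 1 (intervocalic h-deletion): no segment meets the environment; /roazzeajammediu/ is unchanged.
Rule 2 (intervocalic spirantization): /d/ is a stop between vowels /e/ and /i/, so it spirantizes to the fricative [z]. /roazzeajammediu/ → roazzeajammeziu.
Rule 3 (degemination): /zz/ is a geminate; the first /z/ deletes. /mm/ is a geminate; the first /m/ deletes. /roazzeajammeziu/ → roazeajameziu.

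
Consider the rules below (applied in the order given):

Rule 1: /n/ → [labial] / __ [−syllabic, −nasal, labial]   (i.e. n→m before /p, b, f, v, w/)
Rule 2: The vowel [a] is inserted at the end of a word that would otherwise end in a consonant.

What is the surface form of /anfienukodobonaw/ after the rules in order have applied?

Rule 1 (nasal place assimilation): /n/ precedes the labial consonant /f/, so it assimilates in place to [m]. /anfienukodobonaw/ → amfienukodobonaw.
Rule 2 (final a-epenthesis): the form ends in the consonant /w/, so [a] is inserted word-finally. /amfienukodobonaw/ → amfienukodobonawa.

amfienukodobonawa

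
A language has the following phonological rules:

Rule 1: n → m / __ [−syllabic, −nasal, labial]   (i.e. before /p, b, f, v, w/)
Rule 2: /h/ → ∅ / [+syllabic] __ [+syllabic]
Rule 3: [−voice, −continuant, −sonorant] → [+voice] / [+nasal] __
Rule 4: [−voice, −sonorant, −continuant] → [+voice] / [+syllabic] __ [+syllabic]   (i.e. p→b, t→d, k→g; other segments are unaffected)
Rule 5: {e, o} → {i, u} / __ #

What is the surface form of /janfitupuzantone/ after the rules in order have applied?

jamfidubuzandoni

Rule 1 (nasal place assimilation): /n/ precedes the labial consonant /f/, so it assimilates in place to [m]. /janfitupuzantone/ → jamfitupuzantone.
Rule 2 (intervocalic h-deletion): no segment meets the environment; /jamfitupuzantone/ is unchanged.
Rule 3 (post-nasal voicing): /t/ is a voiceless stop immediately after the nasal /n/, so it voices to [d]. /jamfitupuzantone/ → jamfitupuzandone.
Rule 4 (intervocalic voicing): /t/ is a voiceless stop between vowels /i/ and /u/, so it voices to [d]. /p/ is a voiceless stop between vowels /u/ and /u/, so it voices to [b]. /jamfitupuzandone/ → jamfidubuzandone.
Rule 5 (final vowel raising): /e/ is a mid vowel in word-final position, so it raises to [i]. /jamfidubuzandone/ → jamfidubuzandoni.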